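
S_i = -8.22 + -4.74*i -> [-8.22, -12.96, -17.7, -22.44, -27.18]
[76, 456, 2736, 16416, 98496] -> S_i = 76*6^i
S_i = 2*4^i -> [2, 8, 32, 128, 512]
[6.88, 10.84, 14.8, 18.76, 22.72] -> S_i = 6.88 + 3.96*i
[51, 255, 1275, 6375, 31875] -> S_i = 51*5^i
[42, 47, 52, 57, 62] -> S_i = 42 + 5*i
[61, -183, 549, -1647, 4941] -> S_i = 61*-3^i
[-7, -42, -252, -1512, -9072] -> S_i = -7*6^i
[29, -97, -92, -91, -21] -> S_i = Random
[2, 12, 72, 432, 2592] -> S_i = 2*6^i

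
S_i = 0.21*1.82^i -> [0.21, 0.38, 0.7, 1.27, 2.3]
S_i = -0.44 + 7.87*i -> [-0.44, 7.43, 15.3, 23.17, 31.04]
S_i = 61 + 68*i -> [61, 129, 197, 265, 333]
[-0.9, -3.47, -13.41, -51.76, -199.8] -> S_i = -0.90*3.86^i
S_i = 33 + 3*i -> [33, 36, 39, 42, 45]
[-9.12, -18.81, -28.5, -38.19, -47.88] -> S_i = -9.12 + -9.69*i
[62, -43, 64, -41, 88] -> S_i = Random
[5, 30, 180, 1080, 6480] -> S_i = 5*6^i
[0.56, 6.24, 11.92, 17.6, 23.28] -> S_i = 0.56 + 5.68*i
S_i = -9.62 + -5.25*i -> [-9.62, -14.87, -20.12, -25.37, -30.62]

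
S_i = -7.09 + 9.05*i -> [-7.09, 1.96, 11.01, 20.06, 29.11]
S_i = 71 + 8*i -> [71, 79, 87, 95, 103]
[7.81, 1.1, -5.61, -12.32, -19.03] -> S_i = 7.81 + -6.71*i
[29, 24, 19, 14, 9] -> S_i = 29 + -5*i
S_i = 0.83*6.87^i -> [0.83, 5.7, 39.17, 269.12, 1848.86]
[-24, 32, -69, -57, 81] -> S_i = Random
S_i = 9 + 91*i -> [9, 100, 191, 282, 373]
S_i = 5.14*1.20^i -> [5.14, 6.17, 7.4, 8.88, 10.66]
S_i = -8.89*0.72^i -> [-8.89, -6.4, -4.61, -3.32, -2.39]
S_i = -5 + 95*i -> [-5, 90, 185, 280, 375]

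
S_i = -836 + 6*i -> [-836, -830, -824, -818, -812]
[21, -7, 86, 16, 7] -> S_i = Random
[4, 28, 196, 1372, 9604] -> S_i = 4*7^i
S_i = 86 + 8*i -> [86, 94, 102, 110, 118]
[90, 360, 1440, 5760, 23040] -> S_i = 90*4^i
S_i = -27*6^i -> [-27, -162, -972, -5832, -34992]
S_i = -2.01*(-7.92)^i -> [-2.01, 15.92, -126.08, 998.55, -7908.55]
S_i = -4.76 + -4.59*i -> [-4.76, -9.35, -13.94, -18.53, -23.12]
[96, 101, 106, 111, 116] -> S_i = 96 + 5*i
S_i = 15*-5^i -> [15, -75, 375, -1875, 9375]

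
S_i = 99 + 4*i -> [99, 103, 107, 111, 115]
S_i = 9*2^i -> [9, 18, 36, 72, 144]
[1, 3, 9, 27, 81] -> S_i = 1*3^i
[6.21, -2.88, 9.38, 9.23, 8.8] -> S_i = Random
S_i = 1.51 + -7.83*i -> [1.51, -6.32, -14.15, -21.98, -29.81]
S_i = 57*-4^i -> [57, -228, 912, -3648, 14592]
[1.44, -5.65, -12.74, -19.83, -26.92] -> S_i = 1.44 + -7.09*i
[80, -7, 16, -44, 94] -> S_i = Random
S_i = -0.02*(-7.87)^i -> [-0.02, 0.16, -1.24, 9.75, -76.72]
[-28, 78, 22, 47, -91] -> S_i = Random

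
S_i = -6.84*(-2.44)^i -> [-6.84, 16.69, -40.72, 99.36, -242.45]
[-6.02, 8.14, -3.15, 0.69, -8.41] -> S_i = Random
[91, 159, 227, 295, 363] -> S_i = 91 + 68*i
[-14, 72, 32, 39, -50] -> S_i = Random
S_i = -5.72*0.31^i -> [-5.72, -1.77, -0.55, -0.17, -0.05]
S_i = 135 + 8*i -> [135, 143, 151, 159, 167]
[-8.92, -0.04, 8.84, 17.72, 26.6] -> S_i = -8.92 + 8.88*i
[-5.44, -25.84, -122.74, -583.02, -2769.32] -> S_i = -5.44*4.75^i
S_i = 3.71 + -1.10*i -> [3.71, 2.61, 1.51, 0.41, -0.69]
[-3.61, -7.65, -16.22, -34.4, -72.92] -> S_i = -3.61*2.12^i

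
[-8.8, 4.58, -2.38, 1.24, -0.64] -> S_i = -8.80*(-0.52)^i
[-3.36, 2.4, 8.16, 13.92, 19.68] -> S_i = -3.36 + 5.76*i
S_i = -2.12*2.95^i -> [-2.12, -6.25, -18.45, -54.43, -160.56]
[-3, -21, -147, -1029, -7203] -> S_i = -3*7^i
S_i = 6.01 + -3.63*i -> [6.01, 2.38, -1.25, -4.88, -8.51]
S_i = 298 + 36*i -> [298, 334, 370, 406, 442]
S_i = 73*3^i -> [73, 219, 657, 1971, 5913]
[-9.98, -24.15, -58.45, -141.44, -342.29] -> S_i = -9.98*2.42^i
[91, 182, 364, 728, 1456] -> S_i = 91*2^i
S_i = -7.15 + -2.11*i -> [-7.15, -9.26, -11.37, -13.48, -15.59]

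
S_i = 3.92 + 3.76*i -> [3.92, 7.68, 11.44, 15.2, 18.96]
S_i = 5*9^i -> [5, 45, 405, 3645, 32805]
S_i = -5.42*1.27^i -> [-5.42, -6.88, -8.74, -11.1, -14.1]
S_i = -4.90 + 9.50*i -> [-4.9, 4.6, 14.1, 23.6, 33.1]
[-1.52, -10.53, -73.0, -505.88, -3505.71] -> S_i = -1.52*6.93^i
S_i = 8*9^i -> [8, 72, 648, 5832, 52488]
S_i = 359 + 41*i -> [359, 400, 441, 482, 523]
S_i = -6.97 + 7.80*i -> [-6.97, 0.83, 8.63, 16.43, 24.23]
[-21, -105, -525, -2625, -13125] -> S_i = -21*5^i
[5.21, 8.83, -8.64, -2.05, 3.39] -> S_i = Random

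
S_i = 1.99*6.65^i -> [1.99, 13.23, 88.0, 585.22, 3891.7]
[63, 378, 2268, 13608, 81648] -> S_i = 63*6^i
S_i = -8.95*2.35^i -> [-8.95, -21.03, -49.43, -116.15, -272.96]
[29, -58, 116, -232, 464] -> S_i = 29*-2^i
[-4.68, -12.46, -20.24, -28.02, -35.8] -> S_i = -4.68 + -7.78*i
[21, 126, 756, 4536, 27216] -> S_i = 21*6^i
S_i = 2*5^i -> [2, 10, 50, 250, 1250]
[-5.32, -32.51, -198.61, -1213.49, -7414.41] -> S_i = -5.32*6.11^i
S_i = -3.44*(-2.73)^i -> [-3.44, 9.39, -25.64, 69.99, -191.08]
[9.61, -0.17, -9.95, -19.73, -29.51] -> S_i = 9.61 + -9.78*i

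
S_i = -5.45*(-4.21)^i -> [-5.45, 22.94, -96.6, 406.67, -1712.08]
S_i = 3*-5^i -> [3, -15, 75, -375, 1875]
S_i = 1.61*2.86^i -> [1.61, 4.6, 13.17, 37.66, 107.72]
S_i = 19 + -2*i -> [19, 17, 15, 13, 11]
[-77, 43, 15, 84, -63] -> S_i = Random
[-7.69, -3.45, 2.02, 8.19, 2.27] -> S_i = Random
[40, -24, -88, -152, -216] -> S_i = 40 + -64*i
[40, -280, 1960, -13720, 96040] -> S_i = 40*-7^i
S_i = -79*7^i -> [-79, -553, -3871, -27097, -189679]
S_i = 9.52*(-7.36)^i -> [9.52, -70.07, 515.69, -3795.51, 27934.97]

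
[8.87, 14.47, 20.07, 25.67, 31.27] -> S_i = 8.87 + 5.60*i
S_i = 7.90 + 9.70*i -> [7.9, 17.6, 27.3, 37.0, 46.7]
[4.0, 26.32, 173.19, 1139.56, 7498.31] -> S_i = 4.00*6.58^i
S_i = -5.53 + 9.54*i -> [-5.53, 4.01, 13.55, 23.09, 32.63]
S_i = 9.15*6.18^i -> [9.15, 56.55, 349.46, 2159.67, 13346.73]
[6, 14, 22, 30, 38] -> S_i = 6 + 8*i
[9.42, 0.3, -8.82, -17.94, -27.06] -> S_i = 9.42 + -9.12*i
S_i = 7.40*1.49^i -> [7.4, 11.03, 16.43, 24.48, 36.47]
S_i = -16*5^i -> [-16, -80, -400, -2000, -10000]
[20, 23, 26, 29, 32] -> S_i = 20 + 3*i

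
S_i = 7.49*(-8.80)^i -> [7.49, -65.91, 580.03, -5104.23, 44917.18]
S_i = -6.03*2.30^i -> [-6.03, -13.87, -31.9, -73.37, -168.74]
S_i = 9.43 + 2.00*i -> [9.43, 11.43, 13.43, 15.43, 17.43]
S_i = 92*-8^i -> [92, -736, 5888, -47104, 376832]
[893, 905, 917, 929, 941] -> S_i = 893 + 12*i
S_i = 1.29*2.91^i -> [1.29, 3.75, 10.92, 31.79, 92.5]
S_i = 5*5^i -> [5, 25, 125, 625, 3125]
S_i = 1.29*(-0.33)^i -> [1.29, -0.43, 0.14, -0.05, 0.02]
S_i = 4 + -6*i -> [4, -2, -8, -14, -20]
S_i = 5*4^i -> [5, 20, 80, 320, 1280]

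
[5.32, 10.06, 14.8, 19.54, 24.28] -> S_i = 5.32 + 4.74*i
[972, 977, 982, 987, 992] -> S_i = 972 + 5*i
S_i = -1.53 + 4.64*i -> [-1.53, 3.11, 7.75, 12.39, 17.03]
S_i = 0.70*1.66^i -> [0.7, 1.16, 1.93, 3.2, 5.32]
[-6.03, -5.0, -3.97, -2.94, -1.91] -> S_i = -6.03 + 1.03*i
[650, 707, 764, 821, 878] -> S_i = 650 + 57*i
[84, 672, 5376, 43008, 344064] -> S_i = 84*8^i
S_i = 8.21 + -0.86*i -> [8.21, 7.35, 6.49, 5.63, 4.77]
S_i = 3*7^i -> [3, 21, 147, 1029, 7203]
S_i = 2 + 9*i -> [2, 11, 20, 29, 38]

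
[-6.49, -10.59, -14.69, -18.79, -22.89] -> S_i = -6.49 + -4.10*i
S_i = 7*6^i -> [7, 42, 252, 1512, 9072]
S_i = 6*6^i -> [6, 36, 216, 1296, 7776]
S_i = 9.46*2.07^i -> [9.46, 19.58, 40.54, 83.91, 173.69]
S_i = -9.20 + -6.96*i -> [-9.2, -16.16, -23.12, -30.08, -37.04]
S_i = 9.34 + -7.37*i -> [9.34, 1.97, -5.4, -12.77, -20.14]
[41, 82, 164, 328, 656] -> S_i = 41*2^i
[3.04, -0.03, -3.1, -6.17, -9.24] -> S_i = 3.04 + -3.07*i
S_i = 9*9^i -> [9, 81, 729, 6561, 59049]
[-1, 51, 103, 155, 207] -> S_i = -1 + 52*i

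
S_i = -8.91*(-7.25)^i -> [-8.91, 64.6, -468.33, 3395.41, -24616.69]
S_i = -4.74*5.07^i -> [-4.74, -24.03, -121.84, -617.74, -3131.92]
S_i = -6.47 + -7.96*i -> [-6.47, -14.43, -22.39, -30.35, -38.31]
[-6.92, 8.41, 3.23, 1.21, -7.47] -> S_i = Random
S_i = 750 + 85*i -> [750, 835, 920, 1005, 1090]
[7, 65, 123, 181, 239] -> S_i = 7 + 58*i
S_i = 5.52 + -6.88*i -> [5.52, -1.36, -8.24, -15.12, -22.0]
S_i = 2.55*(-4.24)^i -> [2.55, -10.81, 45.84, -194.37, 824.14]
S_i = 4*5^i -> [4, 20, 100, 500, 2500]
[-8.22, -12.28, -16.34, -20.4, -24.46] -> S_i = -8.22 + -4.06*i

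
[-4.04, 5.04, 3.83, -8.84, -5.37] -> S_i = Random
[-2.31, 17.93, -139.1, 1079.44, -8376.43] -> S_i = -2.31*(-7.76)^i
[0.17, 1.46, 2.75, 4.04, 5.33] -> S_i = 0.17 + 1.29*i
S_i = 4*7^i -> [4, 28, 196, 1372, 9604]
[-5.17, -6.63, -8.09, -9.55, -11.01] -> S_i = -5.17 + -1.46*i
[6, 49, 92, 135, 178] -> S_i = 6 + 43*i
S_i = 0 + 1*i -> [0, 1, 2, 3, 4]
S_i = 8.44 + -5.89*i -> [8.44, 2.55, -3.34, -9.23, -15.12]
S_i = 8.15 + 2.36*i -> [8.15, 10.51, 12.87, 15.23, 17.59]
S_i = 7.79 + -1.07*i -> [7.79, 6.72, 5.65, 4.58, 3.51]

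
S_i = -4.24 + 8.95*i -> [-4.24, 4.71, 13.66, 22.61, 31.56]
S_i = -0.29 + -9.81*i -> [-0.29, -10.1, -19.91, -29.72, -39.53]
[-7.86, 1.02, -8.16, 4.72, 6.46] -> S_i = Random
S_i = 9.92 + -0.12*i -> [9.92, 9.8, 9.68, 9.56, 9.44]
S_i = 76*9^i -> [76, 684, 6156, 55404, 498636]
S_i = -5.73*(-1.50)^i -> [-5.73, 8.6, -12.89, 19.34, -29.01]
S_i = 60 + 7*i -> [60, 67, 74, 81, 88]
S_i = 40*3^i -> [40, 120, 360, 1080, 3240]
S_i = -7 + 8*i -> [-7, 1, 9, 17, 25]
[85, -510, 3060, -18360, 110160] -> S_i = 85*-6^i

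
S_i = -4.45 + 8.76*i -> [-4.45, 4.31, 13.07, 21.83, 30.59]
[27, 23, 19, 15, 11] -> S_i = 27 + -4*i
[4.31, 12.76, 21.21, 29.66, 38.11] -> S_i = 4.31 + 8.45*i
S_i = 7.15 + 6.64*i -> [7.15, 13.79, 20.43, 27.07, 33.71]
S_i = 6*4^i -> [6, 24, 96, 384, 1536]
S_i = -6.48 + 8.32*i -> [-6.48, 1.84, 10.16, 18.48, 26.8]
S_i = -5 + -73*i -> [-5, -78, -151, -224, -297]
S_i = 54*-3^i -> [54, -162, 486, -1458, 4374]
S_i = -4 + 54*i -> [-4, 50, 104, 158, 212]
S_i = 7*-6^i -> [7, -42, 252, -1512, 9072]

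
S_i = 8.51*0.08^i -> [8.51, 0.68, 0.05, 0.0, 0.0]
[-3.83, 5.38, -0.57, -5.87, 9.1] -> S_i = Random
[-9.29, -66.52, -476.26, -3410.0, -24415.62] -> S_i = -9.29*7.16^i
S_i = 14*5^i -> [14, 70, 350, 1750, 8750]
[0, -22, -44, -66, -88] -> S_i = 0 + -22*i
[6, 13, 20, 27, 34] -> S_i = 6 + 7*i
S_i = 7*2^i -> [7, 14, 28, 56, 112]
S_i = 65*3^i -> [65, 195, 585, 1755, 5265]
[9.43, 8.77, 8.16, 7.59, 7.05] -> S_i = 9.43*0.93^i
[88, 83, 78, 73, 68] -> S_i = 88 + -5*i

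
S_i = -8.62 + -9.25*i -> [-8.62, -17.87, -27.12, -36.37, -45.62]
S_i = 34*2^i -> [34, 68, 136, 272, 544]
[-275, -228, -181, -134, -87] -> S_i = -275 + 47*i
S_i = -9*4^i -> [-9, -36, -144, -576, -2304]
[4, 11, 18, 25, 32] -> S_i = 4 + 7*i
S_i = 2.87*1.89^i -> [2.87, 5.42, 10.25, 19.38, 36.62]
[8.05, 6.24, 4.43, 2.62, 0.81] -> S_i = 8.05 + -1.81*i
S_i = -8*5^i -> [-8, -40, -200, -1000, -5000]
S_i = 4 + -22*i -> [4, -18, -40, -62, -84]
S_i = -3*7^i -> [-3, -21, -147, -1029, -7203]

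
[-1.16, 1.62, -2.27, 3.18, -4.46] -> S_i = -1.16*(-1.40)^i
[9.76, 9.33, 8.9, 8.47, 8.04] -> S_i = 9.76 + -0.43*i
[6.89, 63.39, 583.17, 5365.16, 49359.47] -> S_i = 6.89*9.20^i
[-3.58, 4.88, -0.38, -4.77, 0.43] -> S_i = Random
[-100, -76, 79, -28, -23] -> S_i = Random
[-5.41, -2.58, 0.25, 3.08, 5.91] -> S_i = -5.41 + 2.83*i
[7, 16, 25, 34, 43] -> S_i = 7 + 9*i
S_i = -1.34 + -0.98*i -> [-1.34, -2.32, -3.3, -4.28, -5.26]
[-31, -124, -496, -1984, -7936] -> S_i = -31*4^i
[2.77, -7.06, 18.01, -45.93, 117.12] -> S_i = 2.77*(-2.55)^i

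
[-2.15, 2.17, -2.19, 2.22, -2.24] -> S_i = -2.15*(-1.01)^i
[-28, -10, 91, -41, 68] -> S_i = Random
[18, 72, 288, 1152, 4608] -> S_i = 18*4^i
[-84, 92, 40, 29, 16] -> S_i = Random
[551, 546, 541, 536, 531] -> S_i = 551 + -5*i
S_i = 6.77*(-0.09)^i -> [6.77, -0.61, 0.05, -0.0, 0.0]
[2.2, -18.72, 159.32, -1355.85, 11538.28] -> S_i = 2.20*(-8.51)^i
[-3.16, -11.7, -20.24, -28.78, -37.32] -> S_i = -3.16 + -8.54*i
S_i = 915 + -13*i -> [915, 902, 889, 876, 863]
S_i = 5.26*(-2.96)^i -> [5.26, -15.57, 46.09, -136.41, 403.79]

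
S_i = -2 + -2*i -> [-2, -4, -6, -8, -10]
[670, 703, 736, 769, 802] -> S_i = 670 + 33*i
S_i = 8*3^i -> [8, 24, 72, 216, 648]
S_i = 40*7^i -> [40, 280, 1960, 13720, 96040]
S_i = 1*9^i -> [1, 9, 81, 729, 6561]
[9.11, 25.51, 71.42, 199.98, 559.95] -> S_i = 9.11*2.80^i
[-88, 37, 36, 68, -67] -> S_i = Random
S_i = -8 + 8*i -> [-8, 0, 8, 16, 24]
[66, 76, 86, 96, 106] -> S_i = 66 + 10*i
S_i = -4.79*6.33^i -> [-4.79, -30.32, -191.93, -1214.92, -7690.43]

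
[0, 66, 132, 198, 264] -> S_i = 0 + 66*i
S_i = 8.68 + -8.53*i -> [8.68, 0.15, -8.38, -16.91, -25.44]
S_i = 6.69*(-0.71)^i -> [6.69, -4.75, 3.37, -2.39, 1.7]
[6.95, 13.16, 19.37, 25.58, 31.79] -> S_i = 6.95 + 6.21*i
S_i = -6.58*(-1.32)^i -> [-6.58, 8.69, -11.46, 15.13, -19.98]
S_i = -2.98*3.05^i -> [-2.98, -9.09, -27.72, -84.55, -257.88]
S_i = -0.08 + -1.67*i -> [-0.08, -1.75, -3.42, -5.09, -6.76]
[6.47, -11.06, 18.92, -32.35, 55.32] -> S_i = 6.47*(-1.71)^i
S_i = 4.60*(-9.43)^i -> [4.6, -43.38, 409.05, -3857.38, 36375.13]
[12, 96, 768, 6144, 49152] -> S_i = 12*8^i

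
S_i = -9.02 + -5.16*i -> [-9.02, -14.18, -19.34, -24.5, -29.66]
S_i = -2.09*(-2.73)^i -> [-2.09, 5.71, -15.58, 42.52, -116.09]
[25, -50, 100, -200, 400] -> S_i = 25*-2^i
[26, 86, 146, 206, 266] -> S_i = 26 + 60*i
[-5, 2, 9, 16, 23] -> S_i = -5 + 7*i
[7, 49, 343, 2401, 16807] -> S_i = 7*7^i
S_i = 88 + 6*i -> [88, 94, 100, 106, 112]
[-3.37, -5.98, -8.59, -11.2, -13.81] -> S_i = -3.37 + -2.61*i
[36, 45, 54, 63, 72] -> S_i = 36 + 9*i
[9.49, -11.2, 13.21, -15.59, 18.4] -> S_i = 9.49*(-1.18)^i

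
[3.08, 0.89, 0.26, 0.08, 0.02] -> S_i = 3.08*0.29^i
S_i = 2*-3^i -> [2, -6, 18, -54, 162]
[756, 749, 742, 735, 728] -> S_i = 756 + -7*i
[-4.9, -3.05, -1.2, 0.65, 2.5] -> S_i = -4.90 + 1.85*i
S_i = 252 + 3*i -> [252, 255, 258, 261, 264]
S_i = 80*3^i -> [80, 240, 720, 2160, 6480]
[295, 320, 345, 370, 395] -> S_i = 295 + 25*i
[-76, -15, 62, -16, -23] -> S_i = Random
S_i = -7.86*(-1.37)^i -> [-7.86, 10.77, -14.75, 20.21, -27.69]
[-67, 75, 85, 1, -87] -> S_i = Random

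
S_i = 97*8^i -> [97, 776, 6208, 49664, 397312]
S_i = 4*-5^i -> [4, -20, 100, -500, 2500]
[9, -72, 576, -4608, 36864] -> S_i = 9*-8^i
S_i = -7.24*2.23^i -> [-7.24, -16.15, -36.0, -80.29, -179.04]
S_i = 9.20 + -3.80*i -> [9.2, 5.4, 1.6, -2.2, -6.0]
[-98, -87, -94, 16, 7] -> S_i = Random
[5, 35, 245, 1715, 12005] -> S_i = 5*7^i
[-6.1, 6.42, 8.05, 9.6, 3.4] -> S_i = Random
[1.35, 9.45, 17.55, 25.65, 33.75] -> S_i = 1.35 + 8.10*i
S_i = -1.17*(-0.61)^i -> [-1.17, 0.71, -0.44, 0.27, -0.16]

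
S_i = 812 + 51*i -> [812, 863, 914, 965, 1016]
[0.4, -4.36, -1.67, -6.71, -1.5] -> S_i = Random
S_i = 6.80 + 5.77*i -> [6.8, 12.57, 18.34, 24.11, 29.88]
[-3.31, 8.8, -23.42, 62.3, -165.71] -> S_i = -3.31*(-2.66)^i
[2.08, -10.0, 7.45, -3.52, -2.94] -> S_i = Random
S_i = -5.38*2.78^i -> [-5.38, -14.96, -41.58, -115.59, -321.34]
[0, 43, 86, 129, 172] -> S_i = 0 + 43*i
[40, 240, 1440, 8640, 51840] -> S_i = 40*6^i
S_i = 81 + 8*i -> [81, 89, 97, 105, 113]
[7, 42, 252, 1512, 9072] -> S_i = 7*6^i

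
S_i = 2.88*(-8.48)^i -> [2.88, -24.42, 207.1, -1756.22, 14892.78]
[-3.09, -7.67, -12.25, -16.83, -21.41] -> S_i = -3.09 + -4.58*i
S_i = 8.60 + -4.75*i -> [8.6, 3.85, -0.9, -5.65, -10.4]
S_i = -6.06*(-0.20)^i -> [-6.06, 1.21, -0.24, 0.05, -0.01]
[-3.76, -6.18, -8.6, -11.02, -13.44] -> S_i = -3.76 + -2.42*i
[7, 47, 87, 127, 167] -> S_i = 7 + 40*i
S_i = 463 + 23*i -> [463, 486, 509, 532, 555]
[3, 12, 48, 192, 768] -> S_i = 3*4^i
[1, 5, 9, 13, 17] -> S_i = 1 + 4*i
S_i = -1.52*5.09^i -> [-1.52, -7.74, -39.38, -200.45, -1020.27]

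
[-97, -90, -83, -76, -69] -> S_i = -97 + 7*i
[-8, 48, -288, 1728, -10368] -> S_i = -8*-6^i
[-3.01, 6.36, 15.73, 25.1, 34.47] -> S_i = -3.01 + 9.37*i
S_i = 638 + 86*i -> [638, 724, 810, 896, 982]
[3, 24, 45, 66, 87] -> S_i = 3 + 21*i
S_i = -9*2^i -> [-9, -18, -36, -72, -144]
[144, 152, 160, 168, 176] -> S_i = 144 + 8*i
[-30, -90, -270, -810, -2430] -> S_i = -30*3^i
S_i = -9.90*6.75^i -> [-9.9, -66.82, -451.07, -3044.71, -20551.82]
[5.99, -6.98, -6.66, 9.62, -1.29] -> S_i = Random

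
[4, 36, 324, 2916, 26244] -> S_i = 4*9^i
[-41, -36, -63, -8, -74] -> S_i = Random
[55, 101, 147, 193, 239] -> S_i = 55 + 46*i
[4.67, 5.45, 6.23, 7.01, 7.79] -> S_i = 4.67 + 0.78*i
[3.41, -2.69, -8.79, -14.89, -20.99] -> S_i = 3.41 + -6.10*i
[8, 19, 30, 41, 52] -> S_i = 8 + 11*i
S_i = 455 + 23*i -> [455, 478, 501, 524, 547]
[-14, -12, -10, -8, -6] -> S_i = -14 + 2*i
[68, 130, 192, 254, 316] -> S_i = 68 + 62*i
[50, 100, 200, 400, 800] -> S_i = 50*2^i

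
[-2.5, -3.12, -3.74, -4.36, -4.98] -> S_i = -2.50 + -0.62*i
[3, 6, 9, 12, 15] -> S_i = 3 + 3*i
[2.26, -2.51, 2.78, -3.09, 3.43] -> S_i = 2.26*(-1.11)^i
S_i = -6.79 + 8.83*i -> [-6.79, 2.04, 10.87, 19.7, 28.53]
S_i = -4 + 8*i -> [-4, 4, 12, 20, 28]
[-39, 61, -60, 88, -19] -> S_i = Random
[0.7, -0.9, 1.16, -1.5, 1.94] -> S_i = 0.70*(-1.29)^i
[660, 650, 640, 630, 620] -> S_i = 660 + -10*i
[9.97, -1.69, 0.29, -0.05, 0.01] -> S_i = 9.97*(-0.17)^i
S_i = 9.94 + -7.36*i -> [9.94, 2.58, -4.78, -12.14, -19.5]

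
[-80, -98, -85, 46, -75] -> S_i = Random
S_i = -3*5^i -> [-3, -15, -75, -375, -1875]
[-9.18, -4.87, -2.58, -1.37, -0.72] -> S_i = -9.18*0.53^i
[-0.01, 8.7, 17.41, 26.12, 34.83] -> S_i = -0.01 + 8.71*i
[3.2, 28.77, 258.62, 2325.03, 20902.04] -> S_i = 3.20*8.99^i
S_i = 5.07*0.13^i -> [5.07, 0.66, 0.09, 0.01, 0.0]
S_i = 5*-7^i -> [5, -35, 245, -1715, 12005]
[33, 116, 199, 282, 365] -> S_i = 33 + 83*i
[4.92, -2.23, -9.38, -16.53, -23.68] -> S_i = 4.92 + -7.15*i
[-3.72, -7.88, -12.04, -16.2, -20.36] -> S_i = -3.72 + -4.16*i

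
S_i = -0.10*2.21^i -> [-0.1, -0.22, -0.49, -1.08, -2.39]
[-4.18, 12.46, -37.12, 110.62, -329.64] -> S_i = -4.18*(-2.98)^i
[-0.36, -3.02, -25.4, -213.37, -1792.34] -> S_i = -0.36*8.40^i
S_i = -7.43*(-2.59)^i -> [-7.43, 19.24, -49.84, 129.09, -334.34]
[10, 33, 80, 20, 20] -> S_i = Random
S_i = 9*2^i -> [9, 18, 36, 72, 144]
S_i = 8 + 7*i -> [8, 15, 22, 29, 36]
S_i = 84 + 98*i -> [84, 182, 280, 378, 476]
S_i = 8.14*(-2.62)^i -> [8.14, -21.33, 55.88, -146.4, 383.56]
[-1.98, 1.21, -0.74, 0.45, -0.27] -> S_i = -1.98*(-0.61)^i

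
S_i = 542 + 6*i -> [542, 548, 554, 560, 566]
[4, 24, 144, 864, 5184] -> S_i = 4*6^i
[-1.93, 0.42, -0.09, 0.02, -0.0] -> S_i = -1.93*(-0.22)^i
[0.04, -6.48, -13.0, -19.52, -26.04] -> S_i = 0.04 + -6.52*i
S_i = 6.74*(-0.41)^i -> [6.74, -2.76, 1.13, -0.46, 0.19]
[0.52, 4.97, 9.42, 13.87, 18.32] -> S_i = 0.52 + 4.45*i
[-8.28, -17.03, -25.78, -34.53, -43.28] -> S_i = -8.28 + -8.75*i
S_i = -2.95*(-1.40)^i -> [-2.95, 4.13, -5.78, 8.09, -11.33]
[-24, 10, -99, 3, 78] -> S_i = Random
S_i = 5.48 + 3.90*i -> [5.48, 9.38, 13.28, 17.18, 21.08]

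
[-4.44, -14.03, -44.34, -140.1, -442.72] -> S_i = -4.44*3.16^i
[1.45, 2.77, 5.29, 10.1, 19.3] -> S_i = 1.45*1.91^i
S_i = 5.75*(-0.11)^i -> [5.75, -0.63, 0.07, -0.01, 0.0]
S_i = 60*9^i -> [60, 540, 4860, 43740, 393660]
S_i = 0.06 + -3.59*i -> [0.06, -3.53, -7.12, -10.71, -14.3]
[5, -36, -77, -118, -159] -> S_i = 5 + -41*i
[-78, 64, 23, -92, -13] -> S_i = Random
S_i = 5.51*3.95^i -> [5.51, 21.76, 85.97, 339.58, 1341.34]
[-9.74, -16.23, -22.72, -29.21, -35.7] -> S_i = -9.74 + -6.49*i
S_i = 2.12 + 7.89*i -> [2.12, 10.01, 17.9, 25.79, 33.68]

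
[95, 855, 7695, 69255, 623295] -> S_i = 95*9^i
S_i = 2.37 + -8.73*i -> [2.37, -6.36, -15.09, -23.82, -32.55]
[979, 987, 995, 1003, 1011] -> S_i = 979 + 8*i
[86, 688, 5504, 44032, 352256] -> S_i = 86*8^i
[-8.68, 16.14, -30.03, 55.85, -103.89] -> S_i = -8.68*(-1.86)^i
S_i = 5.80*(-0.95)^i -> [5.8, -5.51, 5.23, -4.97, 4.72]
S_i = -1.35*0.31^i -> [-1.35, -0.42, -0.13, -0.04, -0.01]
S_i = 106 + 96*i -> [106, 202, 298, 394, 490]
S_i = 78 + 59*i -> [78, 137, 196, 255, 314]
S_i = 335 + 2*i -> [335, 337, 339, 341, 343]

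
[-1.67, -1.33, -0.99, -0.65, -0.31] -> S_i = -1.67 + 0.34*i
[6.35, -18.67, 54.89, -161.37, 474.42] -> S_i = 6.35*(-2.94)^i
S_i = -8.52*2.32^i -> [-8.52, -19.77, -45.86, -106.39, -246.83]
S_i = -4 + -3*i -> [-4, -7, -10, -13, -16]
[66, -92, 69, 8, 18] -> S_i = Random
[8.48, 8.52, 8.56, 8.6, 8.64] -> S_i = 8.48 + 0.04*i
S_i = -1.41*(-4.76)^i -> [-1.41, 6.71, -31.95, 152.07, -723.85]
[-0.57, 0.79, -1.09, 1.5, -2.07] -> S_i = -0.57*(-1.38)^i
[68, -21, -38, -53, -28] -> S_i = Random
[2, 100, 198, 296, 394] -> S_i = 2 + 98*i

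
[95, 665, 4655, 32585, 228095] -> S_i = 95*7^i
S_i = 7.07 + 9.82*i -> [7.07, 16.89, 26.71, 36.53, 46.35]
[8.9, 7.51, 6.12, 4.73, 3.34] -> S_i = 8.90 + -1.39*i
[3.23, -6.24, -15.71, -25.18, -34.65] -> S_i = 3.23 + -9.47*i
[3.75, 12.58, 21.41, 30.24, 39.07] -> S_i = 3.75 + 8.83*i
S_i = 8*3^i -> [8, 24, 72, 216, 648]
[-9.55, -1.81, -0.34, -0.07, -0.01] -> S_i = -9.55*0.19^i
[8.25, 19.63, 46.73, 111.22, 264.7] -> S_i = 8.25*2.38^i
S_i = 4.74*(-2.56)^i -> [4.74, -12.13, 31.06, -79.52, 203.58]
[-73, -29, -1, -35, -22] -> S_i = Random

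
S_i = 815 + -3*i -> [815, 812, 809, 806, 803]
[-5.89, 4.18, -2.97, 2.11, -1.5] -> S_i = -5.89*(-0.71)^i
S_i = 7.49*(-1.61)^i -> [7.49, -12.06, 19.41, -31.26, 50.33]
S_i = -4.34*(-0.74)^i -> [-4.34, 3.21, -2.38, 1.76, -1.3]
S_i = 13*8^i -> [13, 104, 832, 6656, 53248]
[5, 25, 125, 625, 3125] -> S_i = 5*5^i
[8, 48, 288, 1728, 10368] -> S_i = 8*6^i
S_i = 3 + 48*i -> [3, 51, 99, 147, 195]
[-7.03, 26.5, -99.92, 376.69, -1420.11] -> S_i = -7.03*(-3.77)^i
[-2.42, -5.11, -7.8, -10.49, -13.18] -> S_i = -2.42 + -2.69*i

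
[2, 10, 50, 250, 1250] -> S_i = 2*5^i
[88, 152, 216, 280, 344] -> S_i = 88 + 64*i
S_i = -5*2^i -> [-5, -10, -20, -40, -80]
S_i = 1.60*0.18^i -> [1.6, 0.29, 0.05, 0.01, 0.0]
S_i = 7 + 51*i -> [7, 58, 109, 160, 211]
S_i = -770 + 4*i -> [-770, -766, -762, -758, -754]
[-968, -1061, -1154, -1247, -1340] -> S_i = -968 + -93*i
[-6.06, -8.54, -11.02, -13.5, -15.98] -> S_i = -6.06 + -2.48*i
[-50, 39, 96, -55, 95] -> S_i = Random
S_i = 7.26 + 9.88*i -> [7.26, 17.14, 27.02, 36.9, 46.78]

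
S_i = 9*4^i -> [9, 36, 144, 576, 2304]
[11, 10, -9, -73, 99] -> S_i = Random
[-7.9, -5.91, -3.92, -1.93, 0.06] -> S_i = -7.90 + 1.99*i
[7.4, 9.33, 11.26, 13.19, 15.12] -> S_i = 7.40 + 1.93*i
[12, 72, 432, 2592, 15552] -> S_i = 12*6^i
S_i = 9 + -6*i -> [9, 3, -3, -9, -15]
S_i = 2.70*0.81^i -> [2.7, 2.19, 1.77, 1.43, 1.16]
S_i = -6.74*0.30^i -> [-6.74, -2.02, -0.61, -0.18, -0.05]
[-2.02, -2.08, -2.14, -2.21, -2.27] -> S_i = -2.02*1.03^i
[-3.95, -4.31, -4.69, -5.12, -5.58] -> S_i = -3.95*1.09^i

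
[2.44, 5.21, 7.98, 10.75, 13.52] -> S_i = 2.44 + 2.77*i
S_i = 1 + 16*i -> [1, 17, 33, 49, 65]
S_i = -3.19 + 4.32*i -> [-3.19, 1.13, 5.45, 9.77, 14.09]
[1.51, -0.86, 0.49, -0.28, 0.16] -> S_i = 1.51*(-0.57)^i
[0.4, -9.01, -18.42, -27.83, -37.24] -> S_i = 0.40 + -9.41*i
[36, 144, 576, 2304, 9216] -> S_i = 36*4^i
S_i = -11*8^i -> [-11, -88, -704, -5632, -45056]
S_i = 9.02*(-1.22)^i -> [9.02, -11.0, 13.43, -16.38, 19.98]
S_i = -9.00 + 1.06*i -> [-9.0, -7.94, -6.88, -5.82, -4.76]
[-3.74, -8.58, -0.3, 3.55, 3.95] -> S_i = Random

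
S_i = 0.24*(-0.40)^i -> [0.24, -0.1, 0.04, -0.02, 0.01]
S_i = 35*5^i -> [35, 175, 875, 4375, 21875]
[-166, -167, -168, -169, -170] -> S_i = -166 + -1*i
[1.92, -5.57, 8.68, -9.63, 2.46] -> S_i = Random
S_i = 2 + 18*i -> [2, 20, 38, 56, 74]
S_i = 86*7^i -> [86, 602, 4214, 29498, 206486]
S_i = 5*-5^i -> [5, -25, 125, -625, 3125]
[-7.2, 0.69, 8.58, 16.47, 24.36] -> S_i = -7.20 + 7.89*i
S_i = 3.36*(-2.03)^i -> [3.36, -6.82, 13.85, -28.11, 57.06]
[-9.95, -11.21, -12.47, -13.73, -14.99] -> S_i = -9.95 + -1.26*i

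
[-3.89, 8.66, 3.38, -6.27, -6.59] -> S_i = Random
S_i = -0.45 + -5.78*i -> [-0.45, -6.23, -12.01, -17.79, -23.57]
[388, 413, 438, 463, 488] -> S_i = 388 + 25*i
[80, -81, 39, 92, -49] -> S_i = Random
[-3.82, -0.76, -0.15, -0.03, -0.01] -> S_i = -3.82*0.20^i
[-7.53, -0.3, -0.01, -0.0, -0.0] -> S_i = -7.53*0.04^i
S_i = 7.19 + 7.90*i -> [7.19, 15.09, 22.99, 30.89, 38.79]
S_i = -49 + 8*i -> [-49, -41, -33, -25, -17]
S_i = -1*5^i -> [-1, -5, -25, -125, -625]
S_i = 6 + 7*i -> [6, 13, 20, 27, 34]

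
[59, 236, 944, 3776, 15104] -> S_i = 59*4^i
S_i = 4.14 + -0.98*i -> [4.14, 3.16, 2.18, 1.2, 0.22]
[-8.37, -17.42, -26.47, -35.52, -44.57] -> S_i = -8.37 + -9.05*i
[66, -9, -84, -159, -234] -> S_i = 66 + -75*i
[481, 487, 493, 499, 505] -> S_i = 481 + 6*i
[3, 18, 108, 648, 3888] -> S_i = 3*6^i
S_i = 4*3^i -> [4, 12, 36, 108, 324]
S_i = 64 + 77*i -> [64, 141, 218, 295, 372]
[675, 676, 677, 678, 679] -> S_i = 675 + 1*i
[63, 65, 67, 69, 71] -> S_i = 63 + 2*i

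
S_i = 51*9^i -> [51, 459, 4131, 37179, 334611]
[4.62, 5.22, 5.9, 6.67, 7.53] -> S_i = 4.62*1.13^i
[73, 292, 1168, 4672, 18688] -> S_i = 73*4^i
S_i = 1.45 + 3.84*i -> [1.45, 5.29, 9.13, 12.97, 16.81]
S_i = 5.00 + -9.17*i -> [5.0, -4.17, -13.34, -22.51, -31.68]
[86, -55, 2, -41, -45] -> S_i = Random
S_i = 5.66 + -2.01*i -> [5.66, 3.65, 1.64, -0.37, -2.38]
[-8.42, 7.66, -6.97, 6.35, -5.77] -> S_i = -8.42*(-0.91)^i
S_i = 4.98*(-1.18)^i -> [4.98, -5.88, 6.93, -8.18, 9.66]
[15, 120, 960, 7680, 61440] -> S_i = 15*8^i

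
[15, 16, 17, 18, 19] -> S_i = 15 + 1*i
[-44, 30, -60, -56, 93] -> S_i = Random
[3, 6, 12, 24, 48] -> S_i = 3*2^i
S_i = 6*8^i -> [6, 48, 384, 3072, 24576]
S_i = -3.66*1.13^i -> [-3.66, -4.14, -4.67, -5.28, -5.97]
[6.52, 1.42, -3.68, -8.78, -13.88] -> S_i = 6.52 + -5.10*i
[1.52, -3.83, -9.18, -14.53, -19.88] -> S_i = 1.52 + -5.35*i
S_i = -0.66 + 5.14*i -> [-0.66, 4.48, 9.62, 14.76, 19.9]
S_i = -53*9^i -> [-53, -477, -4293, -38637, -347733]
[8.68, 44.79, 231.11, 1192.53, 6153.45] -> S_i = 8.68*5.16^i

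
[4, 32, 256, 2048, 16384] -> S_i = 4*8^i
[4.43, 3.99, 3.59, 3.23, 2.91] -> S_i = 4.43*0.90^i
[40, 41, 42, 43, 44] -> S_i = 40 + 1*i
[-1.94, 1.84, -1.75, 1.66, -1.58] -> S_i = -1.94*(-0.95)^i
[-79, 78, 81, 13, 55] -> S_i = Random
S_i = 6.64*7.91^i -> [6.64, 52.52, 415.45, 3286.23, 25994.05]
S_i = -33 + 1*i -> [-33, -32, -31, -30, -29]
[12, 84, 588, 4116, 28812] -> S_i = 12*7^i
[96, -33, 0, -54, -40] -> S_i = Random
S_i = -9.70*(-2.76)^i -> [-9.7, 26.77, -73.89, 203.94, -562.87]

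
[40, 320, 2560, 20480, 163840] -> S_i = 40*8^i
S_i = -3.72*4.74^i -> [-3.72, -17.63, -83.58, -396.17, -1877.83]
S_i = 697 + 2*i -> [697, 699, 701, 703, 705]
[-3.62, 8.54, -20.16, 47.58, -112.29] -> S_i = -3.62*(-2.36)^i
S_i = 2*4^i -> [2, 8, 32, 128, 512]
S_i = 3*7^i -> [3, 21, 147, 1029, 7203]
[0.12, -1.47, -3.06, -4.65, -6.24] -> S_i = 0.12 + -1.59*i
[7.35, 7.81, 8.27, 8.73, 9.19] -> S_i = 7.35 + 0.46*i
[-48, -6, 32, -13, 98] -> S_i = Random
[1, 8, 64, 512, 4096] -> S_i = 1*8^i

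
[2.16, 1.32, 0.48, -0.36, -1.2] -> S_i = 2.16 + -0.84*i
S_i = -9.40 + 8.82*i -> [-9.4, -0.58, 8.24, 17.06, 25.88]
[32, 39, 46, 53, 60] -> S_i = 32 + 7*i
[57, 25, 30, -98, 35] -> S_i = Random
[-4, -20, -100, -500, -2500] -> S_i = -4*5^i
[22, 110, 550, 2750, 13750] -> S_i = 22*5^i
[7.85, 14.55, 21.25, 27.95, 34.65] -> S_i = 7.85 + 6.70*i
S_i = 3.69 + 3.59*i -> [3.69, 7.28, 10.87, 14.46, 18.05]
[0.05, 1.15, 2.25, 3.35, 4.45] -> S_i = 0.05 + 1.10*i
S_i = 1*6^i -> [1, 6, 36, 216, 1296]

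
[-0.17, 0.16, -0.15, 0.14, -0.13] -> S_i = -0.17*(-0.94)^i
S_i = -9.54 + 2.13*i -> [-9.54, -7.41, -5.28, -3.15, -1.02]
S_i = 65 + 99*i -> [65, 164, 263, 362, 461]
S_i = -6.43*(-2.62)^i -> [-6.43, 16.85, -44.14, 115.64, -302.98]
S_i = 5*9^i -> [5, 45, 405, 3645, 32805]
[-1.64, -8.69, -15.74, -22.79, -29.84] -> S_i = -1.64 + -7.05*i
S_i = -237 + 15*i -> [-237, -222, -207, -192, -177]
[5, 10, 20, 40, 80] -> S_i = 5*2^i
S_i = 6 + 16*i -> [6, 22, 38, 54, 70]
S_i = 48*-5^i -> [48, -240, 1200, -6000, 30000]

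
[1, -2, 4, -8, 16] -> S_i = 1*-2^i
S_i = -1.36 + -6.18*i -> [-1.36, -7.54, -13.72, -19.9, -26.08]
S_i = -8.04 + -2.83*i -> [-8.04, -10.87, -13.7, -16.53, -19.36]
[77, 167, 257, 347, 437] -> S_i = 77 + 90*i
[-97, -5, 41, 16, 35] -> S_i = Random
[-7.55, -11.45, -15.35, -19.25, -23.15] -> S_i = -7.55 + -3.90*i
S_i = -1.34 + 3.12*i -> [-1.34, 1.78, 4.9, 8.02, 11.14]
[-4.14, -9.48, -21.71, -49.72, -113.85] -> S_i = -4.14*2.29^i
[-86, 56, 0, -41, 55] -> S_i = Random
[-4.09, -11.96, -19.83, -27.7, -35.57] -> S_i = -4.09 + -7.87*i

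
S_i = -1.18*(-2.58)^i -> [-1.18, 3.04, -7.85, 20.26, -52.28]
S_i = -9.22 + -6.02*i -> [-9.22, -15.24, -21.26, -27.28, -33.3]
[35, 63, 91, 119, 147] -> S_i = 35 + 28*i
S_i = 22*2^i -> [22, 44, 88, 176, 352]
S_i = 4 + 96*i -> [4, 100, 196, 292, 388]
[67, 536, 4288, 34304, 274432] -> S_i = 67*8^i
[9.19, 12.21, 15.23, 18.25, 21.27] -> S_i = 9.19 + 3.02*i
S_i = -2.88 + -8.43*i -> [-2.88, -11.31, -19.74, -28.17, -36.6]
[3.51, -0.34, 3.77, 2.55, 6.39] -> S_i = Random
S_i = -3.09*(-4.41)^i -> [-3.09, 13.63, -60.09, 265.02, -1168.73]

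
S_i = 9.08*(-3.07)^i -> [9.08, -27.88, 85.58, -262.72, 806.56]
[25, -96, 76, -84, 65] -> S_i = Random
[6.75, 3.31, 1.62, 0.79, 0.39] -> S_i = 6.75*0.49^i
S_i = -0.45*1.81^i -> [-0.45, -0.81, -1.47, -2.67, -4.83]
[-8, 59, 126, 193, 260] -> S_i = -8 + 67*i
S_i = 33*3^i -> [33, 99, 297, 891, 2673]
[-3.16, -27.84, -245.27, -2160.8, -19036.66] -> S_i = -3.16*8.81^i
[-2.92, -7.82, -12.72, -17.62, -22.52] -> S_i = -2.92 + -4.90*i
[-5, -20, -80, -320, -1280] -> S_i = -5*4^i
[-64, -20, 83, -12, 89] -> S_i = Random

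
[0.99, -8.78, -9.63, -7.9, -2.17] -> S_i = Random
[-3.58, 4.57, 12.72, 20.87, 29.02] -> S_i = -3.58 + 8.15*i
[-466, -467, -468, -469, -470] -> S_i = -466 + -1*i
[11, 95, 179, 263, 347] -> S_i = 11 + 84*i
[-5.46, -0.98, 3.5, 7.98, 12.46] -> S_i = -5.46 + 4.48*i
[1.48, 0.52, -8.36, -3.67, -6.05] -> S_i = Random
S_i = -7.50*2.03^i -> [-7.5, -15.22, -30.91, -62.74, -127.36]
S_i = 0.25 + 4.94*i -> [0.25, 5.19, 10.13, 15.07, 20.01]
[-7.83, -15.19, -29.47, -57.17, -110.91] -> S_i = -7.83*1.94^i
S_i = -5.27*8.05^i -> [-5.27, -42.42, -341.51, -2749.15, -22130.65]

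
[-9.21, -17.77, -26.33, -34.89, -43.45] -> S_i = -9.21 + -8.56*i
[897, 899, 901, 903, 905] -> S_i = 897 + 2*i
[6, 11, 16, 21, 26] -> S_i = 6 + 5*i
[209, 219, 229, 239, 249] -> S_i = 209 + 10*i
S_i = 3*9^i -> [3, 27, 243, 2187, 19683]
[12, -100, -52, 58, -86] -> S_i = Random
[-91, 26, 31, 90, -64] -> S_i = Random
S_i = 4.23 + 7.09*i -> [4.23, 11.32, 18.41, 25.5, 32.59]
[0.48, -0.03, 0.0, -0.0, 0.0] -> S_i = 0.48*(-0.06)^i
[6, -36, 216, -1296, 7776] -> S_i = 6*-6^i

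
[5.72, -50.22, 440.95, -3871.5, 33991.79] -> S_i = 5.72*(-8.78)^i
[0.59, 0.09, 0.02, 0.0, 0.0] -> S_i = 0.59*0.16^i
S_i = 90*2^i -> [90, 180, 360, 720, 1440]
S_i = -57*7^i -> [-57, -399, -2793, -19551, -136857]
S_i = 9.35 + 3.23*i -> [9.35, 12.58, 15.81, 19.04, 22.27]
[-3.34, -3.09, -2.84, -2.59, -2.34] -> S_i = -3.34 + 0.25*i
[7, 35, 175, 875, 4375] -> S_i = 7*5^i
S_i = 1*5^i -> [1, 5, 25, 125, 625]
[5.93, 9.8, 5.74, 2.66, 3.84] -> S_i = Random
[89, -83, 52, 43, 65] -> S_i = Random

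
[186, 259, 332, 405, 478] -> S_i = 186 + 73*i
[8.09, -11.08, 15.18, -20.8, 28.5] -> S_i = 8.09*(-1.37)^i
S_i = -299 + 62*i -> [-299, -237, -175, -113, -51]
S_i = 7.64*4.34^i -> [7.64, 33.16, 143.9, 624.54, 2710.52]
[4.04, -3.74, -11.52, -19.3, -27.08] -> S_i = 4.04 + -7.78*i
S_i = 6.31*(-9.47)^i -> [6.31, -59.76, 565.89, -5358.94, 50749.21]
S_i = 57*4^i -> [57, 228, 912, 3648, 14592]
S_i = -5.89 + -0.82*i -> [-5.89, -6.71, -7.53, -8.35, -9.17]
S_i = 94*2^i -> [94, 188, 376, 752, 1504]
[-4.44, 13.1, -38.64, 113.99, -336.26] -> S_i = -4.44*(-2.95)^i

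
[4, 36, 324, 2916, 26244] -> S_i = 4*9^i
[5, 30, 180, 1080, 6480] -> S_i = 5*6^i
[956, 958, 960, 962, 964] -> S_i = 956 + 2*i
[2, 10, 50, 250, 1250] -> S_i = 2*5^i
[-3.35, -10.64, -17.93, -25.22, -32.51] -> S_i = -3.35 + -7.29*i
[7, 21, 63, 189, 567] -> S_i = 7*3^i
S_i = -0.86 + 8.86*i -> [-0.86, 8.0, 16.86, 25.72, 34.58]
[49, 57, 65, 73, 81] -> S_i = 49 + 8*i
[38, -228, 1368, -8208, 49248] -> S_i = 38*-6^i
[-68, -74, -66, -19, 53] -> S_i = Random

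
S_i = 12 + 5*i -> [12, 17, 22, 27, 32]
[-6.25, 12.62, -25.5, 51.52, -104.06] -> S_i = -6.25*(-2.02)^i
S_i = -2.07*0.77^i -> [-2.07, -1.59, -1.23, -0.95, -0.73]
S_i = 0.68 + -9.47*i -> [0.68, -8.79, -18.26, -27.73, -37.2]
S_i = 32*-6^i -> [32, -192, 1152, -6912, 41472]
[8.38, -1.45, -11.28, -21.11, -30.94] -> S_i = 8.38 + -9.83*i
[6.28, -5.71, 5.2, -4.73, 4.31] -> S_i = 6.28*(-0.91)^i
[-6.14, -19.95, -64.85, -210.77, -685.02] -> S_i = -6.14*3.25^i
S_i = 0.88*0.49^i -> [0.88, 0.43, 0.21, 0.1, 0.05]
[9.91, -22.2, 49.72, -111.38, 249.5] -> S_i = 9.91*(-2.24)^i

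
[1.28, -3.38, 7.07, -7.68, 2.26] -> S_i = Random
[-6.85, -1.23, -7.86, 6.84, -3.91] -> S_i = Random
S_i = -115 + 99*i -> [-115, -16, 83, 182, 281]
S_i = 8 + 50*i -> [8, 58, 108, 158, 208]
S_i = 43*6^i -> [43, 258, 1548, 9288, 55728]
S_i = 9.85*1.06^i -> [9.85, 10.44, 11.07, 11.73, 12.44]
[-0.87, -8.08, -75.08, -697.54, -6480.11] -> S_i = -0.87*9.29^i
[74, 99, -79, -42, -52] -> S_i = Random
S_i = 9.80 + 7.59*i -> [9.8, 17.39, 24.98, 32.57, 40.16]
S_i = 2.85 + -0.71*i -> [2.85, 2.14, 1.43, 0.72, 0.01]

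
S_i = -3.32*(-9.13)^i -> [-3.32, 30.31, -276.74, 2526.68, -23068.6]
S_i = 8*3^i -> [8, 24, 72, 216, 648]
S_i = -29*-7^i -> [-29, 203, -1421, 9947, -69629]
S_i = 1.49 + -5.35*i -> [1.49, -3.86, -9.21, -14.56, -19.91]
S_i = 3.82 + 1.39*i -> [3.82, 5.21, 6.6, 7.99, 9.38]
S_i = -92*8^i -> [-92, -736, -5888, -47104, -376832]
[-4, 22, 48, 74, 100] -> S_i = -4 + 26*i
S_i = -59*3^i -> [-59, -177, -531, -1593, -4779]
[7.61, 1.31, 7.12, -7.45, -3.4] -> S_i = Random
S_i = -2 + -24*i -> [-2, -26, -50, -74, -98]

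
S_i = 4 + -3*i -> [4, 1, -2, -5, -8]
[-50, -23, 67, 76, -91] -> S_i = Random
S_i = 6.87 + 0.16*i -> [6.87, 7.03, 7.19, 7.35, 7.51]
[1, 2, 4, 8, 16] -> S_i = 1*2^i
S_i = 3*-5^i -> [3, -15, 75, -375, 1875]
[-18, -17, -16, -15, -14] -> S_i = -18 + 1*i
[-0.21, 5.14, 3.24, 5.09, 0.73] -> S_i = Random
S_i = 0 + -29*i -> [0, -29, -58, -87, -116]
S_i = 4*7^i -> [4, 28, 196, 1372, 9604]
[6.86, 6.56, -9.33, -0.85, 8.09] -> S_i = Random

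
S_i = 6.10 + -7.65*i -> [6.1, -1.55, -9.2, -16.85, -24.5]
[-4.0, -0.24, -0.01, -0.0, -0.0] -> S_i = -4.00*0.06^i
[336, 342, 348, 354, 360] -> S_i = 336 + 6*i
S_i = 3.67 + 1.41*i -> [3.67, 5.08, 6.49, 7.9, 9.31]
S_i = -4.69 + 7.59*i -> [-4.69, 2.9, 10.49, 18.08, 25.67]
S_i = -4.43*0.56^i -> [-4.43, -2.48, -1.39, -0.78, -0.44]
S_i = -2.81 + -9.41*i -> [-2.81, -12.22, -21.63, -31.04, -40.45]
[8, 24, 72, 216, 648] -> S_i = 8*3^i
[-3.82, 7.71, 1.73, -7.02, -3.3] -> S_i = Random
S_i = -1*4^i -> [-1, -4, -16, -64, -256]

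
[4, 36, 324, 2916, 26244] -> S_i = 4*9^i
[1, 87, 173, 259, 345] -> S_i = 1 + 86*i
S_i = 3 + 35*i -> [3, 38, 73, 108, 143]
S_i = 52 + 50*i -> [52, 102, 152, 202, 252]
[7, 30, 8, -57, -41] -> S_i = Random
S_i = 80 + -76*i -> [80, 4, -72, -148, -224]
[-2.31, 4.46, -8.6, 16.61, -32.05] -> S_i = -2.31*(-1.93)^i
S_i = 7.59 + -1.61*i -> [7.59, 5.98, 4.37, 2.76, 1.15]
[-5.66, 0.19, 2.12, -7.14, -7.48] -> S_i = Random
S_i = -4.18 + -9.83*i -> [-4.18, -14.01, -23.84, -33.67, -43.5]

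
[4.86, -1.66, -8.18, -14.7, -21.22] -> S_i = 4.86 + -6.52*i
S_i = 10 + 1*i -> [10, 11, 12, 13, 14]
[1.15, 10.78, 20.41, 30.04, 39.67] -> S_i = 1.15 + 9.63*i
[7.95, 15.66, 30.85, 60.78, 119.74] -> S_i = 7.95*1.97^i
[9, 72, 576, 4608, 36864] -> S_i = 9*8^i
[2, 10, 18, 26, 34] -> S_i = 2 + 8*i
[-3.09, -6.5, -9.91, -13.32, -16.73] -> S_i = -3.09 + -3.41*i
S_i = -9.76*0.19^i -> [-9.76, -1.85, -0.35, -0.07, -0.01]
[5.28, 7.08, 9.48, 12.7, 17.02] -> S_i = 5.28*1.34^i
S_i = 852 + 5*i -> [852, 857, 862, 867, 872]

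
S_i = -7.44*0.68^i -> [-7.44, -5.06, -3.44, -2.34, -1.59]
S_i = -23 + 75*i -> [-23, 52, 127, 202, 277]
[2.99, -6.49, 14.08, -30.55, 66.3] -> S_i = 2.99*(-2.17)^i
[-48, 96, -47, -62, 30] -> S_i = Random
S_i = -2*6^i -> [-2, -12, -72, -432, -2592]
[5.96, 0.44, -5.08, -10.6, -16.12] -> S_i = 5.96 + -5.52*i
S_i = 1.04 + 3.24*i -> [1.04, 4.28, 7.52, 10.76, 14.0]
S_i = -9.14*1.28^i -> [-9.14, -11.7, -14.97, -19.17, -24.54]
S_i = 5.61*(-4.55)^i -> [5.61, -25.53, 116.14, -528.44, 2404.41]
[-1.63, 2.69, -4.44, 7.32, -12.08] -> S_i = -1.63*(-1.65)^i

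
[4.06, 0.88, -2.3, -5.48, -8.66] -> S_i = 4.06 + -3.18*i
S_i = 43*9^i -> [43, 387, 3483, 31347, 282123]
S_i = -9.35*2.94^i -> [-9.35, -27.49, -80.82, -237.6, -698.56]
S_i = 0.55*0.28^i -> [0.55, 0.15, 0.04, 0.01, 0.0]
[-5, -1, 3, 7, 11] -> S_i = -5 + 4*i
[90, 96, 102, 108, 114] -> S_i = 90 + 6*i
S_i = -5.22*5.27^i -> [-5.22, -27.51, -144.97, -764.02, -4026.36]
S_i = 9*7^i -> [9, 63, 441, 3087, 21609]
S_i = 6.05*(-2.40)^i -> [6.05, -14.52, 34.85, -83.64, 200.72]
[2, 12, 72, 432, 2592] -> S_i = 2*6^i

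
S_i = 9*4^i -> [9, 36, 144, 576, 2304]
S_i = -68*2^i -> [-68, -136, -272, -544, -1088]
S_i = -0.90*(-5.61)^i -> [-0.9, 5.05, -28.32, 158.9, -891.44]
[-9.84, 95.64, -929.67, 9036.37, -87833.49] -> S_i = -9.84*(-9.72)^i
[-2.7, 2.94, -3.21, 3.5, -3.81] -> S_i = -2.70*(-1.09)^i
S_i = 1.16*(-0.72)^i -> [1.16, -0.84, 0.6, -0.43, 0.31]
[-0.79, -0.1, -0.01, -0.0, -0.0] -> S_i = -0.79*0.13^i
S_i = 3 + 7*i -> [3, 10, 17, 24, 31]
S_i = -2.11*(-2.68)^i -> [-2.11, 5.65, -15.15, 40.62, -108.85]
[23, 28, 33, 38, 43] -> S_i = 23 + 5*i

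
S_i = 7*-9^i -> [7, -63, 567, -5103, 45927]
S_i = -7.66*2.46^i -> [-7.66, -18.84, -46.36, -114.03, -280.52]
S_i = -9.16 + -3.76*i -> [-9.16, -12.92, -16.68, -20.44, -24.2]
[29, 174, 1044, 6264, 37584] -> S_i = 29*6^i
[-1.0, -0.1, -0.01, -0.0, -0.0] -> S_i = -1.00*0.10^i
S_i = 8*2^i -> [8, 16, 32, 64, 128]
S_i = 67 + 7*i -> [67, 74, 81, 88, 95]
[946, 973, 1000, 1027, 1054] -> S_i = 946 + 27*i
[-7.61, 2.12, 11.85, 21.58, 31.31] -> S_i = -7.61 + 9.73*i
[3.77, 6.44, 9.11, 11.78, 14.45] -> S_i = 3.77 + 2.67*i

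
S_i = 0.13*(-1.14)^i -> [0.13, -0.15, 0.17, -0.19, 0.22]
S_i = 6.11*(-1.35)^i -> [6.11, -8.25, 11.14, -15.03, 20.29]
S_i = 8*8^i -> [8, 64, 512, 4096, 32768]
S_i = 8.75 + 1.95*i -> [8.75, 10.7, 12.65, 14.6, 16.55]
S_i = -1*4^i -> [-1, -4, -16, -64, -256]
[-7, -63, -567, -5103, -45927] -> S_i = -7*9^i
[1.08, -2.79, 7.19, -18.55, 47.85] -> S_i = 1.08*(-2.58)^i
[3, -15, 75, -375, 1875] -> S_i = 3*-5^i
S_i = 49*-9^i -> [49, -441, 3969, -35721, 321489]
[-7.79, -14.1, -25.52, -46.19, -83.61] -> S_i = -7.79*1.81^i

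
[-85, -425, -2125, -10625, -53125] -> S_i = -85*5^i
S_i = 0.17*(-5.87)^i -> [0.17, -1.0, 5.86, -34.38, 201.84]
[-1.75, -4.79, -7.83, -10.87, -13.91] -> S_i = -1.75 + -3.04*i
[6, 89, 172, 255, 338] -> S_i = 6 + 83*i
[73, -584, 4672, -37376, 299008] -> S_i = 73*-8^i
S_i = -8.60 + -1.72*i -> [-8.6, -10.32, -12.04, -13.76, -15.48]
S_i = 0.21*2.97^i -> [0.21, 0.62, 1.85, 5.5, 16.34]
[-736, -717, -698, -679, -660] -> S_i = -736 + 19*i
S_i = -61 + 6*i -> [-61, -55, -49, -43, -37]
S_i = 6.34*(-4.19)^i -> [6.34, -26.56, 111.31, -466.37, 1954.09]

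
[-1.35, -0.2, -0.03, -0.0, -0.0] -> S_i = -1.35*0.15^i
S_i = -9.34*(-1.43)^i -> [-9.34, 13.36, -19.1, 27.31, -39.06]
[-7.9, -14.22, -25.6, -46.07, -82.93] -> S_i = -7.90*1.80^i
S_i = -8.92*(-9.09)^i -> [-8.92, 81.08, -737.04, 6699.72, -60900.43]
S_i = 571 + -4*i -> [571, 567, 563, 559, 555]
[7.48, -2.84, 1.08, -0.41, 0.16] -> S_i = 7.48*(-0.38)^i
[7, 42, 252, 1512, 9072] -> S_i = 7*6^i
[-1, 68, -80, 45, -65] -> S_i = Random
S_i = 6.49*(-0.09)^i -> [6.49, -0.58, 0.05, -0.0, 0.0]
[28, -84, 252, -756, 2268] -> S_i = 28*-3^i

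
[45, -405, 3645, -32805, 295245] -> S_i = 45*-9^i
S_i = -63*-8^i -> [-63, 504, -4032, 32256, -258048]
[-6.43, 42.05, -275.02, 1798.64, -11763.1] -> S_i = -6.43*(-6.54)^i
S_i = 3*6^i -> [3, 18, 108, 648, 3888]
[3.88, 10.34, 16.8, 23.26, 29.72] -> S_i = 3.88 + 6.46*i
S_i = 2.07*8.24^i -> [2.07, 17.06, 140.55, 1158.12, 9542.87]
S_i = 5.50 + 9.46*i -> [5.5, 14.96, 24.42, 33.88, 43.34]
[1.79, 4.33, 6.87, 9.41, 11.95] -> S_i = 1.79 + 2.54*i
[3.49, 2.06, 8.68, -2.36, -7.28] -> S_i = Random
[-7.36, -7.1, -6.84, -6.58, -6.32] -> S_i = -7.36 + 0.26*i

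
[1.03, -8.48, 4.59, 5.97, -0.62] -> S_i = Random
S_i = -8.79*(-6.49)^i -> [-8.79, 57.05, -370.24, 2402.83, -15594.36]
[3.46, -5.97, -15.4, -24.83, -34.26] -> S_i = 3.46 + -9.43*i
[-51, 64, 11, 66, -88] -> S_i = Random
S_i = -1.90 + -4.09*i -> [-1.9, -5.99, -10.08, -14.17, -18.26]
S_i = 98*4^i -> [98, 392, 1568, 6272, 25088]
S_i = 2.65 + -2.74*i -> [2.65, -0.09, -2.83, -5.57, -8.31]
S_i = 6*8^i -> [6, 48, 384, 3072, 24576]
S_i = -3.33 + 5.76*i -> [-3.33, 2.43, 8.19, 13.95, 19.71]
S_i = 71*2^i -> [71, 142, 284, 568, 1136]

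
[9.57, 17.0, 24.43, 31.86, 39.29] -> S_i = 9.57 + 7.43*i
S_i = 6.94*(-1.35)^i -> [6.94, -9.37, 12.65, -17.08, 23.05]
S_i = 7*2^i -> [7, 14, 28, 56, 112]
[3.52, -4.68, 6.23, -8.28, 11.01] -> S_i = 3.52*(-1.33)^i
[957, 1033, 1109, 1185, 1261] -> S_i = 957 + 76*i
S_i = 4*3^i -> [4, 12, 36, 108, 324]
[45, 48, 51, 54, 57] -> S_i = 45 + 3*i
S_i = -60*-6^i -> [-60, 360, -2160, 12960, -77760]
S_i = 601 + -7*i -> [601, 594, 587, 580, 573]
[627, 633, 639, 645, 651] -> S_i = 627 + 6*i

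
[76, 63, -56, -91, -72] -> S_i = Random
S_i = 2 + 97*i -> [2, 99, 196, 293, 390]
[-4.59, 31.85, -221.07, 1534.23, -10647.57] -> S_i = -4.59*(-6.94)^i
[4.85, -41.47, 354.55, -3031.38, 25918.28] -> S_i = 4.85*(-8.55)^i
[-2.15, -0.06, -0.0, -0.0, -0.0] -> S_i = -2.15*0.03^i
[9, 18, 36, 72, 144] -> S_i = 9*2^i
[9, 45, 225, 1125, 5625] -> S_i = 9*5^i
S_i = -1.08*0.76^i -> [-1.08, -0.82, -0.62, -0.47, -0.36]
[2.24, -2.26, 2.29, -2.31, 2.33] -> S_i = 2.24*(-1.01)^i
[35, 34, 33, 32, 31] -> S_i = 35 + -1*i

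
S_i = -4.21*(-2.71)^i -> [-4.21, 11.41, -30.92, 83.79, -227.07]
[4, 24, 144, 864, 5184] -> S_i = 4*6^i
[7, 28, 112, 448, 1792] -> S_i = 7*4^i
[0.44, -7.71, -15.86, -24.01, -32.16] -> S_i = 0.44 + -8.15*i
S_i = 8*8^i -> [8, 64, 512, 4096, 32768]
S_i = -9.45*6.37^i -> [-9.45, -60.2, -383.45, -2442.59, -15559.28]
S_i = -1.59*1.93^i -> [-1.59, -3.07, -5.92, -11.43, -22.06]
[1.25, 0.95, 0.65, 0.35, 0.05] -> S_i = 1.25 + -0.30*i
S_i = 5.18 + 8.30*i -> [5.18, 13.48, 21.78, 30.08, 38.38]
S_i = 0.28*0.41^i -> [0.28, 0.11, 0.05, 0.02, 0.01]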